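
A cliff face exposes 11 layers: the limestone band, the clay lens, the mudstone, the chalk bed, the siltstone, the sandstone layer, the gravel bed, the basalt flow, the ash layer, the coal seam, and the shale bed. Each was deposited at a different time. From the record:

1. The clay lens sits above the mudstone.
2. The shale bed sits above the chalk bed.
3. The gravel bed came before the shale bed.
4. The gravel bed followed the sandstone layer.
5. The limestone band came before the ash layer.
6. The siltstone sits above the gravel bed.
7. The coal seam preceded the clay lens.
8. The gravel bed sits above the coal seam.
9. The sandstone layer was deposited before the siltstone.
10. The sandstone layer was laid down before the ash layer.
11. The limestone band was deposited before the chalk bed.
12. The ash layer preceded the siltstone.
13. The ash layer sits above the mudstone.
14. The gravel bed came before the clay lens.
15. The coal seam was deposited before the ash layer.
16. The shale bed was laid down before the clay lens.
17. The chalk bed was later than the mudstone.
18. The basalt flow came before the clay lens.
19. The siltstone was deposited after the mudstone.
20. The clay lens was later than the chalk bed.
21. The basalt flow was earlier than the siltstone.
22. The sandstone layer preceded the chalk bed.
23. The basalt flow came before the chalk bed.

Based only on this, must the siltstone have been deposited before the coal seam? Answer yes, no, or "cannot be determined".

Tracing the constraints gives the coal seam → the ash layer → the siltstone, so the coal seam must come before the siltstone.
That means the siltstone cannot be before the coal seam.

no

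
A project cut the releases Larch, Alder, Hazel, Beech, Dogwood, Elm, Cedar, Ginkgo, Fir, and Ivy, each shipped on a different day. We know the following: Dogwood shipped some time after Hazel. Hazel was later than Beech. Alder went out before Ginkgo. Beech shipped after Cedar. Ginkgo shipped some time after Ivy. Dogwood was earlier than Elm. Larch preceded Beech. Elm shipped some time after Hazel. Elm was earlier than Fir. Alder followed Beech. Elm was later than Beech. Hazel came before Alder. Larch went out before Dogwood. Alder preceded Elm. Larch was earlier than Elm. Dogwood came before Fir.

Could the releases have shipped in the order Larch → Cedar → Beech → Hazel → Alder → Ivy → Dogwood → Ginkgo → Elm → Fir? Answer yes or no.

Check each stated constraint against the proposed order — e.g. Beech is ahead of Elm; Larch is ahead of Elm. Every pair is in the required order; nothing is violated.

yes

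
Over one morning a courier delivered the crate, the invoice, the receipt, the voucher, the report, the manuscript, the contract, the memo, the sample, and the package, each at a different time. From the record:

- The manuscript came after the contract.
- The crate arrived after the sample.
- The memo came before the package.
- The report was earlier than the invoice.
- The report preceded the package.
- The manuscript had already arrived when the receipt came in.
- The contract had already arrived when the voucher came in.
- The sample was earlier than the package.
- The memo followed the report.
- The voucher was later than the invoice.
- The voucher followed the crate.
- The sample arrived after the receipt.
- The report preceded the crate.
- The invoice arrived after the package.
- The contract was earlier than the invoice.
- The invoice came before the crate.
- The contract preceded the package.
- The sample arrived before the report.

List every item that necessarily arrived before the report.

the contract, the manuscript, the receipt, the sample

Directly stated before the report: the sample.
The contract reaches the report via the contract → the manuscript → the receipt → the sample → the report.
The manuscript reaches the report via the manuscript → the receipt → the sample → the report.
The receipt reaches the report via the receipt → the sample → the report.
No chain forces the crate (or any of the others) ahead of the report.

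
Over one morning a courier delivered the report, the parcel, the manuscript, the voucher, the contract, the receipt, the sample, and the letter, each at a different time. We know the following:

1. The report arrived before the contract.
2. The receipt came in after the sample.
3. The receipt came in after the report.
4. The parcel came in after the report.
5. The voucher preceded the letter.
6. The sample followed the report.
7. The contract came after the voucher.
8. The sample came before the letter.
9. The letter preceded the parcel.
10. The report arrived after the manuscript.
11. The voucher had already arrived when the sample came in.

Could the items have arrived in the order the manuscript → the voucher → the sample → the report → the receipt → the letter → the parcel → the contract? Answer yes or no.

no

The constraints require the report before the sample, but in the proposed sequence the sample appears ahead of the report. That one violation is enough.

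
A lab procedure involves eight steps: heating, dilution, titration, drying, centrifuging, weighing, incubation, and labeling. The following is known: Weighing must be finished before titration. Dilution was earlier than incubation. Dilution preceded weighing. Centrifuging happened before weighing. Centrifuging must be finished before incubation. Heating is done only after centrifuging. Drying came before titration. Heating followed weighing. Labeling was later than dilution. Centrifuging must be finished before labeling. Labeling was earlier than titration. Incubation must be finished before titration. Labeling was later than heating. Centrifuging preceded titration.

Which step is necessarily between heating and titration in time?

labeling

Tracing the constraints gives heating → labeling → titration, so labeling sits after heating and before titration.
No other step is forced both after heating and before titration.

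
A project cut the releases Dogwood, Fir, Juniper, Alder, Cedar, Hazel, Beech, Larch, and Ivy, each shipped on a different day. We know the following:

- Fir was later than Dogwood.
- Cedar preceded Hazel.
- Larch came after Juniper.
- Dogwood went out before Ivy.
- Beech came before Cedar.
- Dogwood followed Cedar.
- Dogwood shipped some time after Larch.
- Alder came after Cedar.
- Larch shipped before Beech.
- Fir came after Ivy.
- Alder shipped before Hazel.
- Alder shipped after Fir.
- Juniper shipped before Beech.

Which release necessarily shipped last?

Hazel

Every other release has a chain of constraints placing it before Hazel, so Hazel is last.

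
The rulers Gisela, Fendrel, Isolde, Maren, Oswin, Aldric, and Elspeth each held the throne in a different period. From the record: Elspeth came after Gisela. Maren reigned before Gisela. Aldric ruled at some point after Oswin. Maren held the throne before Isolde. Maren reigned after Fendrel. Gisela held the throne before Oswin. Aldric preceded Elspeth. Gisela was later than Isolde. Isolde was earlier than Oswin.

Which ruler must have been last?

Elspeth

Every other ruler has a chain of constraints placing them before Elspeth, so Elspeth is last.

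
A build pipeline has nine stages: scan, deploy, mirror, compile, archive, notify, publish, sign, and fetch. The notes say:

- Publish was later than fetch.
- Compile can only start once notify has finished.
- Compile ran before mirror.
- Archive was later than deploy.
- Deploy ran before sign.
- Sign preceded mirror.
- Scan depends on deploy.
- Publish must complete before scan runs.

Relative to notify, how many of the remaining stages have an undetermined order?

6

Forced after notify: compile and mirror.
That leaves archive, deploy, fetch, publish, scan, and sign with no forced order relative to notify — 6.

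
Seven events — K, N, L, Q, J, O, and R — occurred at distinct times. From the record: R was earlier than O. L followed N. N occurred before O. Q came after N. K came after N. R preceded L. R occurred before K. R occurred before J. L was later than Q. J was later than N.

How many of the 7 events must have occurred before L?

3

Directly stated before L: N, Q, and R.
No chain forces O (or any of the others) ahead of L.
That's N, Q, and R — 3 in all.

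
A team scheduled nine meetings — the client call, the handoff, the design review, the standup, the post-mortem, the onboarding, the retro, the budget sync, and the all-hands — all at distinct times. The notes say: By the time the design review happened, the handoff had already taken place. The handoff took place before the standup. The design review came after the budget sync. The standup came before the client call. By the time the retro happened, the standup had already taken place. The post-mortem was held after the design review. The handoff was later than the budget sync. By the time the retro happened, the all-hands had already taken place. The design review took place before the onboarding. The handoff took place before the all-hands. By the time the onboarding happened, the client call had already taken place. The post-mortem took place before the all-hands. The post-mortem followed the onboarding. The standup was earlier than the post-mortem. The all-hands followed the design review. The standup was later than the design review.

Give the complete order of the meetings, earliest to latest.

the budget sync, the handoff, the design review, the standup, the client call, the onboarding, the post-mortem, the all-hands, the retro

The constraints fix every adjacent pair, so only one ordering works:
the budget sync → the handoff → the design review → the standup → the client call → the onboarding → the post-mortem → the all-hands → the retro.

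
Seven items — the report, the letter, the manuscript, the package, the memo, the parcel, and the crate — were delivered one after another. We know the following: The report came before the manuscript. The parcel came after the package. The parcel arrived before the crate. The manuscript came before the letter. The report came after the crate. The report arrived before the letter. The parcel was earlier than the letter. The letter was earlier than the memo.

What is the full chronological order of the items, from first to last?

the package, the parcel, the crate, the report, the manuscript, the letter, the memo

The constraints fix every adjacent pair, so only one ordering works:
the package → the parcel → the crate → the report → the manuscript → the letter → the memo.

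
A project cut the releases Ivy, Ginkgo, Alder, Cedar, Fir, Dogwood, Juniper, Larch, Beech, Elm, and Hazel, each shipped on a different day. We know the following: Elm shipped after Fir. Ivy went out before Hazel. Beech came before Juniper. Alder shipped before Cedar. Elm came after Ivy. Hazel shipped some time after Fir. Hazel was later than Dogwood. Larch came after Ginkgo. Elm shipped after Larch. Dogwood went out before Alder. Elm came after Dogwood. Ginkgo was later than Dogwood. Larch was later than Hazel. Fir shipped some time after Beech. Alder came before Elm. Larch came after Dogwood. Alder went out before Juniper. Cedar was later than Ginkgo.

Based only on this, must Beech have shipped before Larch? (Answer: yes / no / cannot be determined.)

yes

Chain the constraints: Beech → Fir → Hazel → Larch. Each link is directly stated, so Beech comes before Larch.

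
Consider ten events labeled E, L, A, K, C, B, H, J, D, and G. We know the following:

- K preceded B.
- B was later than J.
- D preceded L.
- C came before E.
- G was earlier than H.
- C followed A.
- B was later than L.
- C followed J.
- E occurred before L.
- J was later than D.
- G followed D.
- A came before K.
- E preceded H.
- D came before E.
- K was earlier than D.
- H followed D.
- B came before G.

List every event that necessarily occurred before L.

A, C, D, E, J, K

Directly stated before L: D and E.
A reaches L via A → K → D → L.
C reaches L via C → E → L.
J reaches L via J → C → E → L.
Likewise K reaches L by chaining the stated constraints.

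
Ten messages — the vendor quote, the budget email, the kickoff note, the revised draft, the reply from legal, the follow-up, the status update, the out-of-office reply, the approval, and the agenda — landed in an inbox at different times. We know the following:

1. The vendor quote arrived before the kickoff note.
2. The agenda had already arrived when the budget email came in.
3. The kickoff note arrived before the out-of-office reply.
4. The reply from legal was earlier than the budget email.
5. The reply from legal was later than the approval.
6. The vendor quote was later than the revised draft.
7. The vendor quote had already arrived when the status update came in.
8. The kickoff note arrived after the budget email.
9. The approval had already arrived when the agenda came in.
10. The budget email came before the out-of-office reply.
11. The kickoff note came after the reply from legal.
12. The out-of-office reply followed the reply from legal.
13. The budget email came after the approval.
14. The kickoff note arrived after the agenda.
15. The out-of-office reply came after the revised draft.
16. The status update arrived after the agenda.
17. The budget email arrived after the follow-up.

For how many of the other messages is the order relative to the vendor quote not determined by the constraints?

5

Forced before the vendor quote: the revised draft; forced after the vendor quote: the kickoff note, the out-of-office reply, and the status update.
That leaves the agenda, the approval, the budget email, the follow-up, and the reply from legal with no forced order relative to the vendor quote — 5.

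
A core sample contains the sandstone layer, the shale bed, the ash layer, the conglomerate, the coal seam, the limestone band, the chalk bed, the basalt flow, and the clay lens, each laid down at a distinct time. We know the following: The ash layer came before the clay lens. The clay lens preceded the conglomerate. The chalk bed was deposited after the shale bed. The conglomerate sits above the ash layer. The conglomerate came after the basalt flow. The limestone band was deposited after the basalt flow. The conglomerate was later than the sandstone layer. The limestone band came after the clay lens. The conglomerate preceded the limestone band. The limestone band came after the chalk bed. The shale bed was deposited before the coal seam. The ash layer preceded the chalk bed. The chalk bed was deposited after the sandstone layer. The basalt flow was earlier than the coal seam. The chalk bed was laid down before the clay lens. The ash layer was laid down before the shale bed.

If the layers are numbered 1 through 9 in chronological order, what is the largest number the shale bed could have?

4

The shale bed must come before the chalk bed, the clay lens, the coal seam, the conglomerate, and the limestone band — 5 layers forced after it.
Everything else can be placed before the shale bed in some valid order, so the shale bed can sit as late as position 9 − 5 = 4.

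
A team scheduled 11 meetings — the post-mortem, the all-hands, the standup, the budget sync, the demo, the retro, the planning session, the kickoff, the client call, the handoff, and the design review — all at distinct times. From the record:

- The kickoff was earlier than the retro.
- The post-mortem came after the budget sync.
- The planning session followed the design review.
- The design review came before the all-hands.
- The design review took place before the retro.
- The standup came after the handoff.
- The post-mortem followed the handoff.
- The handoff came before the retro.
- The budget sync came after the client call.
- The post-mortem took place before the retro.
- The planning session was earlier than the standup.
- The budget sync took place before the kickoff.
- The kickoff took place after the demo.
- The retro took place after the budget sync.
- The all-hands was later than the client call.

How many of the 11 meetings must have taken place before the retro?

7

Directly stated before the retro: the budget sync, the design review, the handoff, the kickoff, and the post-mortem.
The client call reaches the retro via the client call → the budget sync → the retro.
The demo reaches the retro via the demo → the kickoff → the retro.
No chain forces the standup (or any of the others) ahead of the retro.
That's the budget sync, the client call, the demo, the design review, the handoff, the kickoff, and the post-mortem — 7 in all.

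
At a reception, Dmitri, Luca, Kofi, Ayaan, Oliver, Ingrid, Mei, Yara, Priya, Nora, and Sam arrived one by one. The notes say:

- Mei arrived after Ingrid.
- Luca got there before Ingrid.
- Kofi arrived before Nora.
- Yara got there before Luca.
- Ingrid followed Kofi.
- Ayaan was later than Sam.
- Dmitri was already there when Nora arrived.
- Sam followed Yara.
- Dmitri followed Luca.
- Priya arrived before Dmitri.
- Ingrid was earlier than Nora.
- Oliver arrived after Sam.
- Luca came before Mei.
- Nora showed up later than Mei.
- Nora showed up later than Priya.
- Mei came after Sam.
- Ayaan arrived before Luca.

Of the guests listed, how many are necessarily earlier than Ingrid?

Directly stated before Ingrid: Kofi and Luca.
Ayaan reaches Ingrid via Ayaan → Luca → Ingrid.
Sam reaches Ingrid via Sam → Ayaan → Luca → Ingrid.
Yara reaches Ingrid via Yara → Luca → Ingrid.
No chain forces Mei (or any of the others) ahead of Ingrid.
That's Ayaan, Kofi, Luca, Sam, and Yara — 5 in all.

5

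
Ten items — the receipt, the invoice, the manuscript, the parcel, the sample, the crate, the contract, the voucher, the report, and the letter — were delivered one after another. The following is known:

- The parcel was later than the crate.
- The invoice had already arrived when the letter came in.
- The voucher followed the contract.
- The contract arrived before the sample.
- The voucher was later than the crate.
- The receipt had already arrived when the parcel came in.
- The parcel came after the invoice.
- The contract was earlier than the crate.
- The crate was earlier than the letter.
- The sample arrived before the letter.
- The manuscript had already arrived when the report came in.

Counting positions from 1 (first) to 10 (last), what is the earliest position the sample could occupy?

The contract must come before the sample — 1 forced predecessor.
Nothing else is forced ahead of the sample, so its earliest slot is position 1 + 1 = 2.

2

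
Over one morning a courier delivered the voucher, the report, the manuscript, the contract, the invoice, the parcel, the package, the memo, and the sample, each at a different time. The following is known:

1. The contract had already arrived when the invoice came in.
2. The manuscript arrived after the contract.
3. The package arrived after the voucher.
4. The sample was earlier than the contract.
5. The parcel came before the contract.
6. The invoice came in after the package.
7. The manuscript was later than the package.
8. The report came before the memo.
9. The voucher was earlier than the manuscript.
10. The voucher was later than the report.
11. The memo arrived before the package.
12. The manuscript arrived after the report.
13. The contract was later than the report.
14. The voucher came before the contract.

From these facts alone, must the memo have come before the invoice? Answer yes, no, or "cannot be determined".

yes

Chain the constraints: the memo → the package → the invoice. Each link is directly stated, so the memo comes before the invoice.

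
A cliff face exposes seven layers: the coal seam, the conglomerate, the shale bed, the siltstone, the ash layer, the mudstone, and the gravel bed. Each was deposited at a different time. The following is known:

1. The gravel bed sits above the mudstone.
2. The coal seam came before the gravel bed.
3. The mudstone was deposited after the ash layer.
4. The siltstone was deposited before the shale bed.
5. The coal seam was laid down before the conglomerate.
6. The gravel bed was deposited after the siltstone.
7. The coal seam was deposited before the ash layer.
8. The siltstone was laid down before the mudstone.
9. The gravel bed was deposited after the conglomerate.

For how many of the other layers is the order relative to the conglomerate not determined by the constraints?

Forced before the conglomerate: the coal seam; forced after the conglomerate: the gravel bed.
That leaves the ash layer, the mudstone, the shale bed, and the siltstone with no forced order relative to the conglomerate — 4.

4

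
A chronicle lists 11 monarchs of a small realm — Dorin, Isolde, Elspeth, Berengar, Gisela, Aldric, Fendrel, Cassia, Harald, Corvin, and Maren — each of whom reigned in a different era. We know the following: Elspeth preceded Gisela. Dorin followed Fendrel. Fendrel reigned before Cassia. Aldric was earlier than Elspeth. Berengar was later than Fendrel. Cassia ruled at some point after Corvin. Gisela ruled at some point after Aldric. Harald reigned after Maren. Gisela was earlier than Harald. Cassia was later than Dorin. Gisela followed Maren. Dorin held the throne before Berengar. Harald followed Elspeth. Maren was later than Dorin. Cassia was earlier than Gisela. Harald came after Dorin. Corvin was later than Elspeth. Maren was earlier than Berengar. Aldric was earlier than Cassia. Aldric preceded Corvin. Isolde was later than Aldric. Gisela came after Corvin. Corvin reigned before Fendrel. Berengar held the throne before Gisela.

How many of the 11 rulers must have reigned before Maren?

5

Directly stated before Maren: Dorin.
Aldric reaches Maren via Aldric → Corvin → Fendrel → Dorin → Maren.
Corvin reaches Maren via Corvin → Fendrel → Dorin → Maren.
Elspeth reaches Maren via Elspeth → Corvin → Fendrel → Dorin → Maren.
Likewise Fendrel reaches Maren by chaining the stated constraints.
That's Aldric, Corvin, Dorin, Elspeth, and Fendrel — 5 in all.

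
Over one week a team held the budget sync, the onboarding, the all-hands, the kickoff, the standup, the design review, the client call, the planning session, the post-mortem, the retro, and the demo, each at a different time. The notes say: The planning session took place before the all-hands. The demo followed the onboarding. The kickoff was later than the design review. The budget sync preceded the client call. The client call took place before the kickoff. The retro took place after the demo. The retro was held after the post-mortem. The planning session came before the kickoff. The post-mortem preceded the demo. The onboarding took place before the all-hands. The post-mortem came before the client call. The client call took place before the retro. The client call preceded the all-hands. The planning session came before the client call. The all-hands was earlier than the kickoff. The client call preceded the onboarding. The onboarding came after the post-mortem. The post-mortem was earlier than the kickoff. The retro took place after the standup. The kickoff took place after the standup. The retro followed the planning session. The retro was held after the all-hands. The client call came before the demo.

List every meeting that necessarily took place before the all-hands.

the budget sync, the client call, the onboarding, the planning session, the post-mortem

Directly stated before the all-hands: the client call, the onboarding, and the planning session.
The budget sync reaches the all-hands via the budget sync → the client call → the all-hands.
The post-mortem reaches the all-hands via the post-mortem → the client call → the all-hands.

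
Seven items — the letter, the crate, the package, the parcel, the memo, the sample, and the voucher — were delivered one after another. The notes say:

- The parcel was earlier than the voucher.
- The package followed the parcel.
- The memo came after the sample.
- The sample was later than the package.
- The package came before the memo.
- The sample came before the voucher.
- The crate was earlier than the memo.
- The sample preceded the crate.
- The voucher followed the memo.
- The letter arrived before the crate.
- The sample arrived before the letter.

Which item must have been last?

the voucher

Every other item has a chain of constraints placing it before the voucher, so the voucher is last.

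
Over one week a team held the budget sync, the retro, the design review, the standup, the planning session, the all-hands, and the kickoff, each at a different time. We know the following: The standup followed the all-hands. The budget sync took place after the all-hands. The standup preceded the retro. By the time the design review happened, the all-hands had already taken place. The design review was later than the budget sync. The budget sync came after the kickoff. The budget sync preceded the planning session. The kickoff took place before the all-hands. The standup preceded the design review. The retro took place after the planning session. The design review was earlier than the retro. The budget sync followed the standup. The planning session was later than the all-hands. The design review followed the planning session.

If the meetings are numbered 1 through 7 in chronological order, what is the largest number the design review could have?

The design review must come before the retro — 1 meeting forced after it.
Everything else can be placed before the design review in some valid order, so the design review can sit as late as position 7 − 1 = 6.

6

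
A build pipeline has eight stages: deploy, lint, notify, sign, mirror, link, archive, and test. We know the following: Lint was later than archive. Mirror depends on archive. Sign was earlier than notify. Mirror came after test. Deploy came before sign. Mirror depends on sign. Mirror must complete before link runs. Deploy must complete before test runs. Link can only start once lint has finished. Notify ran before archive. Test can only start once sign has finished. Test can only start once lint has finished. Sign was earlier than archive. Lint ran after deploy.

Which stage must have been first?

Deploy has a chain of constraints placing it before every other stage, so deploy must be first.

deploy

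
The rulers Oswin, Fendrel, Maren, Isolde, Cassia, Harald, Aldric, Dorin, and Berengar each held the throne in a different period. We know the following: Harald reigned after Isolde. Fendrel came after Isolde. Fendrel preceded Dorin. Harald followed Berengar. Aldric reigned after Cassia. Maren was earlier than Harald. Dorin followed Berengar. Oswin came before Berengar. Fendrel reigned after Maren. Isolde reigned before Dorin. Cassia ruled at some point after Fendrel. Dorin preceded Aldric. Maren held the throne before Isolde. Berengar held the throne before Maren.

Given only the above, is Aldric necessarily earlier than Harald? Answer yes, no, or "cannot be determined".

No chain of stated constraints runs from Aldric to Harald, and none runs from Harald to Aldric either.
So the relative order of Aldric and Harald is not fixed by the given facts.

cannot be determined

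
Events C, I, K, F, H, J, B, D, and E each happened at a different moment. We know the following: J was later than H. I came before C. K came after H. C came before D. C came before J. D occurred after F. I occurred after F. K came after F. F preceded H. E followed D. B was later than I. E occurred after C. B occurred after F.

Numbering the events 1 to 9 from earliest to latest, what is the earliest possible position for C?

F and I must both come before C — 2 forced predecessors.
Nothing else is forced ahead of C, so its earliest slot is position 2 + 1 = 3.

3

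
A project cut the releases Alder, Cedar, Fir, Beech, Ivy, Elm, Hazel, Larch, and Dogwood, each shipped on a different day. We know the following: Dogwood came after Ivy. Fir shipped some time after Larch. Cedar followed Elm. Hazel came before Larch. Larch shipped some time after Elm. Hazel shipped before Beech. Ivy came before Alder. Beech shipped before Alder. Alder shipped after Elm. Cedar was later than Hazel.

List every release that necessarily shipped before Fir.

Directly stated before Fir: Larch.
Elm reaches Fir via Elm → Larch → Fir.
Hazel reaches Fir via Hazel → Larch → Fir.
No chain forces Ivy (or any of the others) ahead of Fir.

Elm, Hazel, Larch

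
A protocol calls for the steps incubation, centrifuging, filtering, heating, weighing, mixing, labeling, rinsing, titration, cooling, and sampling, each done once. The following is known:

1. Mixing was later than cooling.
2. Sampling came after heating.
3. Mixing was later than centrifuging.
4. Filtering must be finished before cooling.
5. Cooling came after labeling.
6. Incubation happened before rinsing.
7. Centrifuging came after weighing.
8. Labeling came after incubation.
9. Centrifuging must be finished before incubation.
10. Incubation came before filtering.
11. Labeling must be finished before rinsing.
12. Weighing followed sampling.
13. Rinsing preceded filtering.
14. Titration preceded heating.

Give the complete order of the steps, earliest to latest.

The constraints fix every adjacent pair, so only one ordering works:
titration → heating → sampling → weighing → centrifuging → incubation → labeling → rinsing → filtering → cooling → mixing.

titration, heating, sampling, weighing, centrifuging, incubation, labeling, rinsing, filtering, cooling, mixing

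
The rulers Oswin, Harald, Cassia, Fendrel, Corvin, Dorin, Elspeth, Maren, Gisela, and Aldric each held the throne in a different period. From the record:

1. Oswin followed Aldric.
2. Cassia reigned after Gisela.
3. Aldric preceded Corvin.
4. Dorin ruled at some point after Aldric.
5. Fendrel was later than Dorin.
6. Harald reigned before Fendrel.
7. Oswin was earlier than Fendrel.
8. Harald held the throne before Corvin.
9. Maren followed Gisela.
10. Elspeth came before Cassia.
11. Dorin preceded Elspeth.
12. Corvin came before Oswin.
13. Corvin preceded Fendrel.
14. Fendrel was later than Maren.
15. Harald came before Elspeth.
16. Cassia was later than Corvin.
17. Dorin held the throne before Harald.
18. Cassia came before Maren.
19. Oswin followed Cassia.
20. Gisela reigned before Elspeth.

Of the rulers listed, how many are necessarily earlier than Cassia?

Directly stated before Cassia: Corvin, Elspeth, and Gisela.
Aldric reaches Cassia via Aldric → Corvin → Cassia.
Dorin reaches Cassia via Dorin → Elspeth → Cassia.
Harald reaches Cassia via Harald → Elspeth → Cassia.
No chain forces Maren (or any of the others) ahead of Cassia.
That's Aldric, Corvin, Dorin, Elspeth, Gisela, and Harald — 6 in all.

6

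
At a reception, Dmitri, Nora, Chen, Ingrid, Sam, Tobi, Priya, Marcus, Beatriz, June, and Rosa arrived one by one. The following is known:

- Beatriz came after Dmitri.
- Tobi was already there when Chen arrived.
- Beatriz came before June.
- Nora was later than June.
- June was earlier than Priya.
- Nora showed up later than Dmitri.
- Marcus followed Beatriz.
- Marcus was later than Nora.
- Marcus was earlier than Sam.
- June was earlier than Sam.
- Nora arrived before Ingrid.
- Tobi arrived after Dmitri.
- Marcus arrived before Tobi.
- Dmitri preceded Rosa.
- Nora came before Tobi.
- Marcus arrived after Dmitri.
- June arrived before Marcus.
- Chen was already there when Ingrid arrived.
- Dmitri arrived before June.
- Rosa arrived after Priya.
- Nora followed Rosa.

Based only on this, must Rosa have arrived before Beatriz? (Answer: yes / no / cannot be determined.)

no

Tracing the constraints gives Beatriz → June → Priya → Rosa, so Beatriz must come before Rosa.
That means Rosa cannot be before Beatriz.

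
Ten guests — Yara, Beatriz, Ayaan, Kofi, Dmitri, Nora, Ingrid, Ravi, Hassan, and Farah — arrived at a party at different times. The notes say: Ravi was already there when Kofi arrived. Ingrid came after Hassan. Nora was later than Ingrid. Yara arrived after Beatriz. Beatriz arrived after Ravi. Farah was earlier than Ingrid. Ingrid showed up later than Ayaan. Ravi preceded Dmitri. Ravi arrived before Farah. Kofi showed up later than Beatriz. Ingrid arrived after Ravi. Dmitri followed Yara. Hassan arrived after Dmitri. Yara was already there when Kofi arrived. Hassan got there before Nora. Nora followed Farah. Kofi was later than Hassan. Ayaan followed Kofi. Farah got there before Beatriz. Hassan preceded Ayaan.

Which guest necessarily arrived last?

Every other guest has a chain of constraints placing them before Nora, so Nora is last.

Nora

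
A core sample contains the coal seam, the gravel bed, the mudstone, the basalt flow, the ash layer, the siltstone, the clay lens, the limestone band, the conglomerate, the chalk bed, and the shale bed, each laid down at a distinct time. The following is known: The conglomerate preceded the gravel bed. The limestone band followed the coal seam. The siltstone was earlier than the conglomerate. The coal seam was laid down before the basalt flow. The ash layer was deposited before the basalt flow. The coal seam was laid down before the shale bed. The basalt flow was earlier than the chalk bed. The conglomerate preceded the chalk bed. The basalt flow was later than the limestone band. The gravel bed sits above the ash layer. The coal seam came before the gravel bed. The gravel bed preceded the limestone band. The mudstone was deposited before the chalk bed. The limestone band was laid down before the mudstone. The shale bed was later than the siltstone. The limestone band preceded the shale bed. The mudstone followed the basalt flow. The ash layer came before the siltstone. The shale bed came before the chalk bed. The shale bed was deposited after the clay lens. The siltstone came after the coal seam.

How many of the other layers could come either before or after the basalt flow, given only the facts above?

2

Forced before the basalt flow: the ash layer, the coal seam, the conglomerate, the gravel bed, the limestone band, and the siltstone; forced after the basalt flow: the chalk bed and the mudstone.
That leaves the clay lens and the shale bed with no forced order relative to the basalt flow — 2.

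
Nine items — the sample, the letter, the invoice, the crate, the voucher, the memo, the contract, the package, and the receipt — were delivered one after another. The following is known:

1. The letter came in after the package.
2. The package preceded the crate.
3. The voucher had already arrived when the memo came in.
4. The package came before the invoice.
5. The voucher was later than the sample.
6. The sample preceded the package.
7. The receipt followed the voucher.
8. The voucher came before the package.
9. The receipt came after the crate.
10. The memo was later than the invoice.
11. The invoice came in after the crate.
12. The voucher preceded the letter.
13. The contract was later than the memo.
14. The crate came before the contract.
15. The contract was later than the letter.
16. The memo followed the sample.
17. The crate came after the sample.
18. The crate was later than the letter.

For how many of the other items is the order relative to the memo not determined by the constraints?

1

Forced before the memo: the crate, the invoice, the letter, the package, the sample, and the voucher; forced after the memo: the contract.
That leaves the receipt with no forced order relative to the memo — 1.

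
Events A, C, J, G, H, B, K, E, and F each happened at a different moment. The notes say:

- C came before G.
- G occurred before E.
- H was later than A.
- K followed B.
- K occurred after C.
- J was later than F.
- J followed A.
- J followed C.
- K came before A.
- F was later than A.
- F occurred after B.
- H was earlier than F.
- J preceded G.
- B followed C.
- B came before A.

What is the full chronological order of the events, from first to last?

The constraints fix every adjacent pair, so only one ordering works:
C → B → K → A → H → F → J → G → E.

C, B, K, A, H, F, J, G, E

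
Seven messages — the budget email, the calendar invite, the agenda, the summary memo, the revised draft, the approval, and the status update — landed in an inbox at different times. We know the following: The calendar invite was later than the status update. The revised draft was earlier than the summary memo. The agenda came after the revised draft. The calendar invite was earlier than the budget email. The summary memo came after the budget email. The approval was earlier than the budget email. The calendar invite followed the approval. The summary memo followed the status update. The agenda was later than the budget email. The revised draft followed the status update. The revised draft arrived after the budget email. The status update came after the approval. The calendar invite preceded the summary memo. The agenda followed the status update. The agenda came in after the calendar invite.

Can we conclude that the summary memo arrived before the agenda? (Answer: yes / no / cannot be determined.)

cannot be determined

No chain of stated constraints runs from the summary memo to the agenda, and none runs from the agenda to the summary memo either.
So the relative order of the summary memo and the agenda is not fixed by the given facts.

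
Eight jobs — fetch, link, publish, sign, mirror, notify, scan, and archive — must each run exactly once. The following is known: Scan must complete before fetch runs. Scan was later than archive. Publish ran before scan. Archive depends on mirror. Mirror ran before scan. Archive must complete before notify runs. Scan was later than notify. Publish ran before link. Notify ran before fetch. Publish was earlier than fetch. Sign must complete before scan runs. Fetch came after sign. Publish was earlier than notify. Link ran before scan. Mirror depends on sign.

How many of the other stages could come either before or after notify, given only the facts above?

Forced before notify: archive, mirror, publish, and sign; forced after notify: fetch and scan.
That leaves link with no forced order relative to notify — 1.

1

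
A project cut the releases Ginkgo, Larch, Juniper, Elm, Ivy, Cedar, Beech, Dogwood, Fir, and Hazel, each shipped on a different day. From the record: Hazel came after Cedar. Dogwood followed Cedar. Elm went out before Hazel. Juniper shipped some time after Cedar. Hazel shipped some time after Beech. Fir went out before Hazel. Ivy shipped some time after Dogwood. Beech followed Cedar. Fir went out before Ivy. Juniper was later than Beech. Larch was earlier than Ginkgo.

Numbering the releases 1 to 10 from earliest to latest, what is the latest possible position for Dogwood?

9

Dogwood must come before Ivy — 1 release forced after it.
Everything else can be placed before Dogwood in some valid order, so Dogwood can sit as late as position 10 − 1 = 9.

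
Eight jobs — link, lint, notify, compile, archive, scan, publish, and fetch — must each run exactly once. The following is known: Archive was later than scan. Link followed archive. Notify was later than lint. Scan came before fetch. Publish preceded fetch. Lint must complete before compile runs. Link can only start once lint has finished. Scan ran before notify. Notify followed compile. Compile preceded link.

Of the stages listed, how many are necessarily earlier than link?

4

Directly stated before link: archive, compile, and lint.
Scan reaches link via scan → archive → link.
No chain forces notify (or any of the others) ahead of link.
That's archive, compile, lint, and scan — 4 in all.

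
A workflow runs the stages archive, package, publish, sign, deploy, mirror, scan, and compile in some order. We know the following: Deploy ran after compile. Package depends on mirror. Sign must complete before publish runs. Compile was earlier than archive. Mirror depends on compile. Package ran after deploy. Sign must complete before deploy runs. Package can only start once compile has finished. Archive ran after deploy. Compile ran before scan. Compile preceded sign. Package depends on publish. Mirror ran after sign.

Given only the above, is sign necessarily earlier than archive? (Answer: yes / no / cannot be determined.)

Chain the constraints: sign → deploy → archive. Each link is directly stated, so sign comes before archive.

yes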